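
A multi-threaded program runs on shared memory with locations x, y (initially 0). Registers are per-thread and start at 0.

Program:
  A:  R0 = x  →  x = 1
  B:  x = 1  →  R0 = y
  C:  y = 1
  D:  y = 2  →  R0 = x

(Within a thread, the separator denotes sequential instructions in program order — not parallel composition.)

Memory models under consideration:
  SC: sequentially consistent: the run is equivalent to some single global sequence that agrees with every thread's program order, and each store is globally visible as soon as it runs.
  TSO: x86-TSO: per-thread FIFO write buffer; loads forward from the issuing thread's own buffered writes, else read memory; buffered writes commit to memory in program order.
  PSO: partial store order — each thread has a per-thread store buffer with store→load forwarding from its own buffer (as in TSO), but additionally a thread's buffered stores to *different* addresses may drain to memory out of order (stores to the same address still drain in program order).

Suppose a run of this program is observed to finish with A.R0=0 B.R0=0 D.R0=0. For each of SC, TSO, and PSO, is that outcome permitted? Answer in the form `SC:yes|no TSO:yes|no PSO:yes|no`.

outcome vector order: (A.R0,B.R0,D.R0)
SC: 10 outcomes — {0/0/1; 0/1/0; 0/1/1; 0/2/0; 0/2/1; 1/0/1; 1/1/0; 1/1/1; 1/2/0; 1/2/1}
TSO: 12 outcomes — {0/0/0; 0/0/1; 0/1/0; 0/1/1; 0/2/0; 0/2/1; 1/0/0; 1/0/1; 1/1/0; 1/1/1; 1/2/0; 1/2/1}
PSO: 12 outcomes — {0/0/0; 0/0/1; 0/1/0; 0/1/1; 0/2/0; 0/2/1; 1/0/0; 1/0/1; 1/1/0; 1/1/1; 1/2/0; 1/2/1}
target 0/0/0 ∈ {TSO,PSO}

SC:no TSO:yes PSO:yes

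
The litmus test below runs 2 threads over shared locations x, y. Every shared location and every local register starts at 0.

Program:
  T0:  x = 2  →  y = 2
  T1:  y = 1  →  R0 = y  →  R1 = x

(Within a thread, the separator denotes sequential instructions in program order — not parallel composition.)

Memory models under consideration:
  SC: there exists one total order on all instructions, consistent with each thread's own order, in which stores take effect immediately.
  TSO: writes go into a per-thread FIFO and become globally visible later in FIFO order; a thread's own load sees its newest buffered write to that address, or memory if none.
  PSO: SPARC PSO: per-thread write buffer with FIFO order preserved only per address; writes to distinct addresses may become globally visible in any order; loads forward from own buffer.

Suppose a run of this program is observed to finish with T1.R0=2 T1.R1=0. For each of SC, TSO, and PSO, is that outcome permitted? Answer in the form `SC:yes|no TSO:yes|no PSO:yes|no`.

SC:no TSO:no PSO:yes

outcome vector order: (T1.R0,T1.R1)
SC: 3 outcomes — {1/0, 1/2, 2/2}
TSO: 3 outcomes — {1/0, 1/2, 2/2}
PSO: 4 outcomes — {1/0, 1/2, 2/0, 2/2}
target 2/0 ∈ {PSO}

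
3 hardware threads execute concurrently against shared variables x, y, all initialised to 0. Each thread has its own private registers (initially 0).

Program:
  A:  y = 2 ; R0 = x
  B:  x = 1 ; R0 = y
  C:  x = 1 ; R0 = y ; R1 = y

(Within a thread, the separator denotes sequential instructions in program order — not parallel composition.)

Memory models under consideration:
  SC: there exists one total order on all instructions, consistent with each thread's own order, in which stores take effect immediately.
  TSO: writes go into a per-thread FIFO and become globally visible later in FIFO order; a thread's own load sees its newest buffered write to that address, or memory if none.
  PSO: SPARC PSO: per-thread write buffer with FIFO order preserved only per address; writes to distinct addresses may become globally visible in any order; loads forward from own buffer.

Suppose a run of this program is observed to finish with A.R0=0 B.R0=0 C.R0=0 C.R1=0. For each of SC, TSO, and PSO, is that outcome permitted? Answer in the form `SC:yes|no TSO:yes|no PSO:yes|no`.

SC:no TSO:yes PSO:yes

outcome vector order: (A.R0,B.R0,C.R0,C.R1)
under SC → 0222; 1000; 1002; 1022; 1200; 1202; 1222
under TSO → 0000; 0002; 0022; 0200; 0202; 0222; 1000; 1002; 1022; 1200; 1202; 1222
under PSO → 0000; 0002; 0022; 0200; 0202; 0222; 1000; 1002; 1022; 1200; 1202; 1222
target 0000 ∈ {TSO,PSO}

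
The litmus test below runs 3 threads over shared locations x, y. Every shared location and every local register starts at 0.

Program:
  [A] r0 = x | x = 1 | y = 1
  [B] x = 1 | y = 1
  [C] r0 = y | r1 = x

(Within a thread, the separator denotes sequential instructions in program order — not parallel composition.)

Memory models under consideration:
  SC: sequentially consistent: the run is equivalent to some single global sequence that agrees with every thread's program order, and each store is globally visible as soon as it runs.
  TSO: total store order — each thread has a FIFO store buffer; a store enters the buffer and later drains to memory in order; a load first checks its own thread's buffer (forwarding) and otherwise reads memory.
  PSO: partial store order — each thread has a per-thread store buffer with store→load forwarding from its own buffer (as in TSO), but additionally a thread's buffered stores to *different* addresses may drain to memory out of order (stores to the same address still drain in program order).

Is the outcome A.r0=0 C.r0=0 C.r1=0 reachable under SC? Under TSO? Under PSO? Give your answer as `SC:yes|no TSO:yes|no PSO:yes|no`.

SC:yes TSO:yes PSO:yes

outcome vector order: (A.r0,C.r0,C.r1)
SC: 6 outcomes — {0/0/0; 0/0/1; 0/1/1; 1/0/0; 1/0/1; 1/1/1}
TSO: 6 outcomes — {0/0/0; 0/0/1; 0/1/1; 1/0/0; 1/0/1; 1/1/1}
PSO: 8 outcomes — {0/0/0; 0/0/1; 0/1/0; 0/1/1; 1/0/0; 1/0/1; 1/1/0; 1/1/1}
target 0/0/0 ∈ {SC,TSO,PSO}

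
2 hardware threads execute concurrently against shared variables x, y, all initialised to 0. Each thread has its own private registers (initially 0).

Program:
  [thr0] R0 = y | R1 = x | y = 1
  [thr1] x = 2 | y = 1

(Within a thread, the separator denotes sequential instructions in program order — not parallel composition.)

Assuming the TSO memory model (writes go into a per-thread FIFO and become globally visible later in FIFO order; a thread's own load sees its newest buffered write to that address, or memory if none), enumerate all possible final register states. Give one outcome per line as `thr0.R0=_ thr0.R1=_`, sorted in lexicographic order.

thr0.R0=0 thr0.R1=0
thr0.R0=0 thr0.R1=2
thr0.R0=1 thr0.R1=2

outcome vector order: (thr0.R0,thr0.R1)
|TSO outcomes| = 3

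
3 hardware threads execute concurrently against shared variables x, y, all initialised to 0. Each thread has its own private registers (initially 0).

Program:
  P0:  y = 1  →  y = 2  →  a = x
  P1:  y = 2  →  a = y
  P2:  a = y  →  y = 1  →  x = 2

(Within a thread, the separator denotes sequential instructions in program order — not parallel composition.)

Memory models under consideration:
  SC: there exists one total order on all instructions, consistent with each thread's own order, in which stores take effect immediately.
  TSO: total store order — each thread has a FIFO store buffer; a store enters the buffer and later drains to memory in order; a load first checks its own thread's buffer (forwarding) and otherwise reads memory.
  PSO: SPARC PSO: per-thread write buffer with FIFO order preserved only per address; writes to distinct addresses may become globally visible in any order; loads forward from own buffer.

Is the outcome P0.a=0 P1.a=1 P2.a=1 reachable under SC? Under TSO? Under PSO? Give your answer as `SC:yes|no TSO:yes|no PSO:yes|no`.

outcome vector order: (P0.a,P1.a,P2.a)
[SC] allowed = {010, 011, 012, 020, 021, 022, 210, 211, 212, 220, 221, 222}
[TSO] allowed = {010, 011, 012, 020, 021, 022, 210, 211, 212, 220, 221, 222}
[PSO] allowed = {010, 011, 012, 020, 021, 022, 210, 211, 212, 220, 221, 222}
target 011 ∈ {SC,TSO,PSO}

SC:yes TSO:yes PSO:yes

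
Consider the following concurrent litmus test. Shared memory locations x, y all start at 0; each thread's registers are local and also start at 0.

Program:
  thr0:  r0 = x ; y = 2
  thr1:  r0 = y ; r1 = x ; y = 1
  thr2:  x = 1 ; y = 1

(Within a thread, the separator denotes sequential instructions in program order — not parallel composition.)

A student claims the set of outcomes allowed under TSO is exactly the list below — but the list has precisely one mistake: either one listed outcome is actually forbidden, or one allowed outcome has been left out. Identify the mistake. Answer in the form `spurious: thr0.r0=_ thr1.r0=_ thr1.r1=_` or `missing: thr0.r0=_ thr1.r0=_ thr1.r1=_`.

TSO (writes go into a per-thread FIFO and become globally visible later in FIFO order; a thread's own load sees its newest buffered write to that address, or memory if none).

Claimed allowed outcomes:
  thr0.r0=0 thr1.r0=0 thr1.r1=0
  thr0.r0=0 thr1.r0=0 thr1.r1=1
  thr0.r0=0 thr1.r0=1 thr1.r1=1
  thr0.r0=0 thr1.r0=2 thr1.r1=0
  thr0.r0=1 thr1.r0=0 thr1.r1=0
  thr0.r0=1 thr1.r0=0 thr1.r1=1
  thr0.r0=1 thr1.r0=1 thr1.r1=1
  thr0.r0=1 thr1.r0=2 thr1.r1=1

missing: thr0.r0=0 thr1.r0=2 thr1.r1=1

outcome vector order: (thr0.r0,thr1.r0,thr1.r1)
TSO: 9 outcomes — {0/0/0; 0/0/1; 0/1/1; 0/2/0; 0/2/1; 1/0/0; 1/0/1; 1/1/1; 1/2/1}
TSO∖claimed = {0/2/1}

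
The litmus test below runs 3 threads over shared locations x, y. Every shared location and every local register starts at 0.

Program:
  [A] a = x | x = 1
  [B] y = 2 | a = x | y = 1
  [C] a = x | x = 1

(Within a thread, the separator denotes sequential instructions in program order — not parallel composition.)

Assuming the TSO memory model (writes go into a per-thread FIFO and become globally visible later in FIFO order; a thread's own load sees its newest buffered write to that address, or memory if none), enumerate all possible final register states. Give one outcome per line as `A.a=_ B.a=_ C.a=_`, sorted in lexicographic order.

A.a=0 B.a=0 C.a=0
A.a=0 B.a=0 C.a=1
A.a=0 B.a=1 C.a=0
A.a=0 B.a=1 C.a=1
A.a=1 B.a=0 C.a=0
A.a=1 B.a=1 C.a=0

outcome vector order: (A.a,B.a,C.a)
|TSO outcomes| = 6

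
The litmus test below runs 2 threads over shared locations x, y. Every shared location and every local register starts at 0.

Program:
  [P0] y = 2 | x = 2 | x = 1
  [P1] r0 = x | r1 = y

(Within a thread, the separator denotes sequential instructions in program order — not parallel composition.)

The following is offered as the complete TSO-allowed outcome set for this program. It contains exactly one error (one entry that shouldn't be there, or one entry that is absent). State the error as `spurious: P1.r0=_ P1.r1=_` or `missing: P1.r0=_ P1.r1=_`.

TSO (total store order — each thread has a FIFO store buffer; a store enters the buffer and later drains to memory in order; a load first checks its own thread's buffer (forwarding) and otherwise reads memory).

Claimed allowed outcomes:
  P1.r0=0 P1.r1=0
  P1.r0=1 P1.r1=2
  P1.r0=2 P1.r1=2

missing: P1.r0=0 P1.r1=2

outcome vector order: (P1.r0,P1.r1)
TSO: 4 outcomes — {<0 0>, <0 2>, <1 2>, <2 2>}
TSO∖claimed = {<0 2>}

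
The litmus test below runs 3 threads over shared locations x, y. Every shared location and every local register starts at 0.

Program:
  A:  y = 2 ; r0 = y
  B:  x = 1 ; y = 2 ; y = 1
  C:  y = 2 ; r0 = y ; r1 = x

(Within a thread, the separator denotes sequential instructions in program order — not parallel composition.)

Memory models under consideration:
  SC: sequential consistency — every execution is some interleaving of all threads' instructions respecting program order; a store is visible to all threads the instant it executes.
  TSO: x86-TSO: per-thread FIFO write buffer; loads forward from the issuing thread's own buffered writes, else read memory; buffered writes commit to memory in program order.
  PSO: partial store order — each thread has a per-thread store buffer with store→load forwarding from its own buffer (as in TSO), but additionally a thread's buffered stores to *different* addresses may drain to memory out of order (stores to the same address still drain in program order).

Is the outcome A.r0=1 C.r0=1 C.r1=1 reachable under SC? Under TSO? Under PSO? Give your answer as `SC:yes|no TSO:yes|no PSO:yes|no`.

SC:yes TSO:yes PSO:yes

outcome vector order: (A.r0,C.r0,C.r1)
SC: 6 outcomes — {(1,1,1); (1,2,0); (1,2,1); (2,1,1); (2,2,0); (2,2,1)}
TSO: 6 outcomes — {(1,1,1); (1,2,0); (1,2,1); (2,1,1); (2,2,0); (2,2,1)}
PSO: 8 outcomes — {(1,1,0); (1,1,1); (1,2,0); (1,2,1); (2,1,0); (2,1,1); (2,2,0); (2,2,1)}
target (1,1,1) ∈ {SC,TSO,PSO}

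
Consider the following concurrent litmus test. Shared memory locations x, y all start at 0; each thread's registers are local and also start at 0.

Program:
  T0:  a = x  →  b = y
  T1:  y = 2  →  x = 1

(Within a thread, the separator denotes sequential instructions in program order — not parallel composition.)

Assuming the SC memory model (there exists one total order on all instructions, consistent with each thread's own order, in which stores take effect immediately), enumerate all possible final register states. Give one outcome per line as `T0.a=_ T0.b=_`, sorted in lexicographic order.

outcome vector order: (T0.a,T0.b)
|SC outcomes| = 3

T0.a=0 T0.b=0
T0.a=0 T0.b=2
T0.a=1 T0.b=2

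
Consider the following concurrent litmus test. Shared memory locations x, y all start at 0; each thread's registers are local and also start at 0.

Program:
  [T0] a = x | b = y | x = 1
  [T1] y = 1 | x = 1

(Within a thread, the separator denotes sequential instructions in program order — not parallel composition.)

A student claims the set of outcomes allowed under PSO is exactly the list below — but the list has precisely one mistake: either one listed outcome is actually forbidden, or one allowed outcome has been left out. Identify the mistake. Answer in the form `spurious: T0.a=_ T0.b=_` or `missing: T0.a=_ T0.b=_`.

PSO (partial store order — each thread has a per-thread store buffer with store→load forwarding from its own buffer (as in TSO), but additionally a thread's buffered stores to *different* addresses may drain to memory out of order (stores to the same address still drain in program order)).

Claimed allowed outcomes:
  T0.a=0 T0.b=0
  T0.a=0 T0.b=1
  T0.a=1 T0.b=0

outcome vector order: (T0.a,T0.b)
[PSO] allowed = {00, 01, 10, 11}
PSO∖claimed = {11}

missing: T0.a=1 T0.b=1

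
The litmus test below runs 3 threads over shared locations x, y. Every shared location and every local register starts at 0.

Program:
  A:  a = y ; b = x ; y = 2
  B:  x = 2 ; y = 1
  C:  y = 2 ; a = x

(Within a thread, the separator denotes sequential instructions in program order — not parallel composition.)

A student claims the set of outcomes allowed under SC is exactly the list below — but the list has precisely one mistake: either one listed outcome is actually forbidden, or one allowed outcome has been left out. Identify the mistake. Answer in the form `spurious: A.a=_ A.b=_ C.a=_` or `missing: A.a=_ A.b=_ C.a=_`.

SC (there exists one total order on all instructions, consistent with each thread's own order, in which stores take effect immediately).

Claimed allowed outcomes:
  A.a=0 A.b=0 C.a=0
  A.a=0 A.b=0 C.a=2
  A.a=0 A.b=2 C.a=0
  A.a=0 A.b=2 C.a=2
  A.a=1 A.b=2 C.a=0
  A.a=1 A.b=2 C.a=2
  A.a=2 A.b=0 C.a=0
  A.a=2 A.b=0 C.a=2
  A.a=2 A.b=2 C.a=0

missing: A.a=2 A.b=2 C.a=2

outcome vector order: (A.a,A.b,C.a)
SC (10): 0/0/0, 0/0/2, 0/2/0, 0/2/2, 1/2/0, 1/2/2, 2/0/0, 2/0/2, 2/2/0, 2/2/2
SC∖claimed = {2/2/2}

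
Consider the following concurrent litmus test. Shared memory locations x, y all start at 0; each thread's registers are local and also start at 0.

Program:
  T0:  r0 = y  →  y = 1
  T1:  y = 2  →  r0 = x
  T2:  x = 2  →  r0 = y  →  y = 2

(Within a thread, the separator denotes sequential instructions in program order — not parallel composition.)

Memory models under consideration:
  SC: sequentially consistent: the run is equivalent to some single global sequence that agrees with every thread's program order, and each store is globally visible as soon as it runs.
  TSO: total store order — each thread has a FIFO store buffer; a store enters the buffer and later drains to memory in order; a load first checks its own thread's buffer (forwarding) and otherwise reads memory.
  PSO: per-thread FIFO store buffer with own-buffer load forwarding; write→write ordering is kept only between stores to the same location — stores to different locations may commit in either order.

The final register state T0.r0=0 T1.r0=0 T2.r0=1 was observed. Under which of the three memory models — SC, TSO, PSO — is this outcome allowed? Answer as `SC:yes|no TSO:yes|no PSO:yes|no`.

SC:yes TSO:yes PSO:yes

outcome vector order: (T0.r0,T1.r0,T2.r0)
under SC → 0/0/1; 0/0/2; 0/2/0; 0/2/1; 0/2/2; 2/0/1; 2/0/2; 2/2/0; 2/2/1; 2/2/2
under TSO → 0/0/0; 0/0/1; 0/0/2; 0/2/0; 0/2/1; 0/2/2; 2/0/0; 2/0/1; 2/0/2; 2/2/0; 2/2/1; 2/2/2
under PSO → 0/0/0; 0/0/1; 0/0/2; 0/2/0; 0/2/1; 0/2/2; 2/0/0; 2/0/1; 2/0/2; 2/2/0; 2/2/1; 2/2/2
target 0/0/1 ∈ {SC,TSO,PSO}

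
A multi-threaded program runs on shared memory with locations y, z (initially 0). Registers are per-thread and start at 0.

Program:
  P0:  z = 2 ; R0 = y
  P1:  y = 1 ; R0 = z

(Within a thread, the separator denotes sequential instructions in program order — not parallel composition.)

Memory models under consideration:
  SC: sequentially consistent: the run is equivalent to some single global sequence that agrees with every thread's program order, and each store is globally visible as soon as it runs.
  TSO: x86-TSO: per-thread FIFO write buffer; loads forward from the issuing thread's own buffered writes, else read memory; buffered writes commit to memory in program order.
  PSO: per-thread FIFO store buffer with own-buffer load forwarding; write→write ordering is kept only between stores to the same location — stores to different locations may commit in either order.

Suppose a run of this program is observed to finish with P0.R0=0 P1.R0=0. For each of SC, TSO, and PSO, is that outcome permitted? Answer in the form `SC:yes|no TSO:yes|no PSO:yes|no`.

SC:no TSO:yes PSO:yes

outcome vector order: (P0.R0,P1.R0)
[SC] allowed = {<0 2> <1 0> <1 2>}
[TSO] allowed = {<0 0> <0 2> <1 0> <1 2>}
[PSO] allowed = {<0 0> <0 2> <1 0> <1 2>}
target <0 0> ∈ {TSO,PSO}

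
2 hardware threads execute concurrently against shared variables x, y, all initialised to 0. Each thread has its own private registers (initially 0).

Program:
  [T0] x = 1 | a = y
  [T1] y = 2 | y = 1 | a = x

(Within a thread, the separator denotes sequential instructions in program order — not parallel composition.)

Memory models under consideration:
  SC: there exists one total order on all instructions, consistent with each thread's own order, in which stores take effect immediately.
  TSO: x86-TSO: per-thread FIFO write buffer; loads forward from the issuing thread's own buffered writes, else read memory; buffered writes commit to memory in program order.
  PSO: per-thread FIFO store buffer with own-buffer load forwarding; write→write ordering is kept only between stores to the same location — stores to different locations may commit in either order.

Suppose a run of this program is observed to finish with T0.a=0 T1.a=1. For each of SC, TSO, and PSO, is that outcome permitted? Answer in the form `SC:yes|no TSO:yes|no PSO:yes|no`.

SC:yes TSO:yes PSO:yes

outcome vector order: (T0.a,T1.a)
[SC] allowed = {01, 10, 11, 21}
[TSO] allowed = {00, 01, 10, 11, 20, 21}
[PSO] allowed = {00, 01, 10, 11, 20, 21}
target 01 ∈ {SC,TSO,PSO}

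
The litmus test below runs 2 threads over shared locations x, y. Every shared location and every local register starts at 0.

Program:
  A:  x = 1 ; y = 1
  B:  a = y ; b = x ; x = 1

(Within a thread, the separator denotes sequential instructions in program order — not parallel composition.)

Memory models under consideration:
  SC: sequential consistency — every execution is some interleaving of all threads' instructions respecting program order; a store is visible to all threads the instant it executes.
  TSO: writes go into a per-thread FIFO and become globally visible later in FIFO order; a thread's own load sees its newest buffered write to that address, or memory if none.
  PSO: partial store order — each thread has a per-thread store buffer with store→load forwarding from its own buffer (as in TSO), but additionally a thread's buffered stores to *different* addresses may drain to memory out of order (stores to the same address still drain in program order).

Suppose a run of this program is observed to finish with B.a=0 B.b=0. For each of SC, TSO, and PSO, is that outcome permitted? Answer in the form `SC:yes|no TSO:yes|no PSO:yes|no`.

outcome vector order: (B.a,B.b)
SC (3): (0,0), (0,1), (1,1)
TSO (3): (0,0), (0,1), (1,1)
PSO (4): (0,0), (0,1), (1,0), (1,1)
target (0,0) ∈ {SC,TSO,PSO}

SC:yes TSO:yes PSO:yes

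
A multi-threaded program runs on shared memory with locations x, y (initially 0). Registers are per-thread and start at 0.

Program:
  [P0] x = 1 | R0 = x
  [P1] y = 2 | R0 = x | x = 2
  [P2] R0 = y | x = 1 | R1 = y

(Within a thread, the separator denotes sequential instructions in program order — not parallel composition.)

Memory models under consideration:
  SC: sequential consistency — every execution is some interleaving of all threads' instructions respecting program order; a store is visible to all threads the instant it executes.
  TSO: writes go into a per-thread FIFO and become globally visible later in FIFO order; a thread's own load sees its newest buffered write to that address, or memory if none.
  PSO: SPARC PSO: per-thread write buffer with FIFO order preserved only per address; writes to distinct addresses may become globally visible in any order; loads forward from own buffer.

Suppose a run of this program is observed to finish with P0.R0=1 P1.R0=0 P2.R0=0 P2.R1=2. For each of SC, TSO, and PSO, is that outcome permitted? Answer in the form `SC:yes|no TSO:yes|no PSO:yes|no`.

SC:yes TSO:yes PSO:yes

outcome vector order: (P0.R0,P1.R0,P2.R0,P2.R1)
SC (10): <1 0 0 2>; <1 0 2 2>; <1 1 0 0>; <1 1 0 2>; <1 1 2 2>; <2 0 0 2>; <2 0 2 2>; <2 1 0 0>; <2 1 0 2>; <2 1 2 2>
TSO (12): <1 0 0 0>; <1 0 0 2>; <1 0 2 2>; <1 1 0 0>; <1 1 0 2>; <1 1 2 2>; <2 0 0 0>; <2 0 0 2>; <2 0 2 2>; <2 1 0 0>; <2 1 0 2>; <2 1 2 2>
PSO (12): <1 0 0 0>; <1 0 0 2>; <1 0 2 2>; <1 1 0 0>; <1 1 0 2>; <1 1 2 2>; <2 0 0 0>; <2 0 0 2>; <2 0 2 2>; <2 1 0 0>; <2 1 0 2>; <2 1 2 2>
target <1 0 0 2> ∈ {SC,TSO,PSO}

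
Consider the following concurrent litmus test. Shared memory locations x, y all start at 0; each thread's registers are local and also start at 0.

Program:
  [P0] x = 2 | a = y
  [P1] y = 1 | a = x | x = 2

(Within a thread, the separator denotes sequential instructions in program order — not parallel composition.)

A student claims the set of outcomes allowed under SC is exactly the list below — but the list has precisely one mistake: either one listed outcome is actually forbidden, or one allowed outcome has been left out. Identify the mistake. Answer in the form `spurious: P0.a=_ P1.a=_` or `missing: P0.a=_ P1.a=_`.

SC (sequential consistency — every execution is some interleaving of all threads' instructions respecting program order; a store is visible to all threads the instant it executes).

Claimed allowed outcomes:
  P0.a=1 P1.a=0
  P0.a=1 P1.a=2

missing: P0.a=0 P1.a=2

outcome vector order: (P0.a,P1.a)
SC: 3 outcomes — {(0,2); (1,0); (1,2)}
SC∖claimed = {(0,2)}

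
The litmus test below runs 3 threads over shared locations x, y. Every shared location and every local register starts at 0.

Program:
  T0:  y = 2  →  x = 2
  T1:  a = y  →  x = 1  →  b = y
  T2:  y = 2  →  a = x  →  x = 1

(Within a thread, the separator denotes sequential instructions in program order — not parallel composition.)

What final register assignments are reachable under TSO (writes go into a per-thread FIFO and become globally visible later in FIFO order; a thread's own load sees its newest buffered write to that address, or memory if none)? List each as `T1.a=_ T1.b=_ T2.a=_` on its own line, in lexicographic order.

outcome vector order: (T1.a,T1.b,T2.a)
|TSO outcomes| = 9

T1.a=0 T1.b=0 T2.a=0
T1.a=0 T1.b=0 T2.a=1
T1.a=0 T1.b=0 T2.a=2
T1.a=0 T1.b=2 T2.a=0
T1.a=0 T1.b=2 T2.a=1
T1.a=0 T1.b=2 T2.a=2
T1.a=2 T1.b=2 T2.a=0
T1.a=2 T1.b=2 T2.a=1
T1.a=2 T1.b=2 T2.a=2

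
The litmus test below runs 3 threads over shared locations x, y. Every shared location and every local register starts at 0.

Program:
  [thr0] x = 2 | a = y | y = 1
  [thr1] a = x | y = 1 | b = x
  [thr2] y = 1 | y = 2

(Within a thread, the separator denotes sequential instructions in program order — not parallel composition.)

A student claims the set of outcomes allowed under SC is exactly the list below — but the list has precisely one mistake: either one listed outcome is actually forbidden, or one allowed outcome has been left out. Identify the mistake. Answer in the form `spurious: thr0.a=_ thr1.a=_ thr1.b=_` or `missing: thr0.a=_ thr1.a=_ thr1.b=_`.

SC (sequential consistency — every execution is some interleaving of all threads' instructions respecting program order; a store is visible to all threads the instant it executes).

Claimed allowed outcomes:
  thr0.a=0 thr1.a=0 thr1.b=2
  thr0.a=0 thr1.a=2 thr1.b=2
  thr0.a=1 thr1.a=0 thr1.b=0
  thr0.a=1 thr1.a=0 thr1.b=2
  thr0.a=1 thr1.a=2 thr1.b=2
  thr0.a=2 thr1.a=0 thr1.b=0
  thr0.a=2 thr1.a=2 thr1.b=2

missing: thr0.a=2 thr1.a=0 thr1.b=2

outcome vector order: (thr0.a,thr1.a,thr1.b)
SC (8): 0/0/2, 0/2/2, 1/0/0, 1/0/2, 1/2/2, 2/0/0, 2/0/2, 2/2/2
SC∖claimed = {2/0/2}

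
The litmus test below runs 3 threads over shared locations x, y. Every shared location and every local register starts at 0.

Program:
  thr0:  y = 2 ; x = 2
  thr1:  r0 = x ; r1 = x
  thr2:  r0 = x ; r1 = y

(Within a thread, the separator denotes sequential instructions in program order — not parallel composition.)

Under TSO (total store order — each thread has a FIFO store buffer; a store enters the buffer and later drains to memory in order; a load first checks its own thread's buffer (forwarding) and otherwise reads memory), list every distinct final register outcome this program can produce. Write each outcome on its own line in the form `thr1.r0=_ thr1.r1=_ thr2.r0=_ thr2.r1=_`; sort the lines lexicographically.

thr1.r0=0 thr1.r1=0 thr2.r0=0 thr2.r1=0
thr1.r0=0 thr1.r1=0 thr2.r0=0 thr2.r1=2
thr1.r0=0 thr1.r1=0 thr2.r0=2 thr2.r1=2
thr1.r0=0 thr1.r1=2 thr2.r0=0 thr2.r1=0
thr1.r0=0 thr1.r1=2 thr2.r0=0 thr2.r1=2
thr1.r0=0 thr1.r1=2 thr2.r0=2 thr2.r1=2
thr1.r0=2 thr1.r1=2 thr2.r0=0 thr2.r1=0
thr1.r0=2 thr1.r1=2 thr2.r0=0 thr2.r1=2
thr1.r0=2 thr1.r1=2 thr2.r0=2 thr2.r1=2

outcome vector order: (thr1.r0,thr1.r1,thr2.r0,thr2.r1)
|TSO outcomes| = 9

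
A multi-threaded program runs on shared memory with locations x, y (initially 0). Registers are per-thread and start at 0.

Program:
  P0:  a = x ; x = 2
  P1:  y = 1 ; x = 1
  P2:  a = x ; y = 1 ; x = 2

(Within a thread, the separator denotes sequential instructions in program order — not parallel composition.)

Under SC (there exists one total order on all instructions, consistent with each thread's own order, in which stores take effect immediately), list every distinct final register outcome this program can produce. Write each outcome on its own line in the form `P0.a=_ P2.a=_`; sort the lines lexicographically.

outcome vector order: (P0.a,P2.a)
|SC outcomes| = 8

P0.a=0 P2.a=0
P0.a=0 P2.a=1
P0.a=0 P2.a=2
P0.a=1 P2.a=0
P0.a=1 P2.a=1
P0.a=1 P2.a=2
P0.a=2 P2.a=0
P0.a=2 P2.a=1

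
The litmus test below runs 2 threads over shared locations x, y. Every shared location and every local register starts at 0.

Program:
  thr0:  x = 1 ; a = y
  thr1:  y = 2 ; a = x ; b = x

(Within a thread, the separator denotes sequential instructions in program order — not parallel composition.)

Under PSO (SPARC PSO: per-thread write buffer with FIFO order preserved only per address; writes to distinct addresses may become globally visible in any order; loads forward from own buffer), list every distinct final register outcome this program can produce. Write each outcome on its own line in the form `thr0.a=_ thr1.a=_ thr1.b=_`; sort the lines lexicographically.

thr0.a=0 thr1.a=0 thr1.b=0
thr0.a=0 thr1.a=0 thr1.b=1
thr0.a=0 thr1.a=1 thr1.b=1
thr0.a=2 thr1.a=0 thr1.b=0
thr0.a=2 thr1.a=0 thr1.b=1
thr0.a=2 thr1.a=1 thr1.b=1

outcome vector order: (thr0.a,thr1.a,thr1.b)
|PSO outcomes| = 6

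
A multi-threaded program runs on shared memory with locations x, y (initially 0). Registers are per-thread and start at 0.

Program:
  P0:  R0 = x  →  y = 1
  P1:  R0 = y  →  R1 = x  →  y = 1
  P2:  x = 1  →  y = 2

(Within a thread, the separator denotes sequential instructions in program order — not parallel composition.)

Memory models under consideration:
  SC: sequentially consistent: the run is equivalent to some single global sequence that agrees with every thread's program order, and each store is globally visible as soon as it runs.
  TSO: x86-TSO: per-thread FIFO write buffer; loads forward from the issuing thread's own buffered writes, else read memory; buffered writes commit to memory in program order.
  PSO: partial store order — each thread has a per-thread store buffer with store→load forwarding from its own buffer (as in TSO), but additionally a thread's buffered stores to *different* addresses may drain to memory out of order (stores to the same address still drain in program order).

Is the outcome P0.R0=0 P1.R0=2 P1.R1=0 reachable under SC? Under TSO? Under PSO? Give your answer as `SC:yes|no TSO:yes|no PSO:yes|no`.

outcome vector order: (P0.R0,P1.R0,P1.R1)
under SC → 0/0/0 0/0/1 0/1/0 0/1/1 0/2/1 1/0/0 1/0/1 1/1/1 1/2/1
under TSO → 0/0/0 0/0/1 0/1/0 0/1/1 0/2/1 1/0/0 1/0/1 1/1/1 1/2/1
under PSO → 0/0/0 0/0/1 0/1/0 0/1/1 0/2/0 0/2/1 1/0/0 1/0/1 1/1/1 1/2/0 1/2/1
target 0/2/0 ∈ {PSO}

SC:no TSO:no PSO:yes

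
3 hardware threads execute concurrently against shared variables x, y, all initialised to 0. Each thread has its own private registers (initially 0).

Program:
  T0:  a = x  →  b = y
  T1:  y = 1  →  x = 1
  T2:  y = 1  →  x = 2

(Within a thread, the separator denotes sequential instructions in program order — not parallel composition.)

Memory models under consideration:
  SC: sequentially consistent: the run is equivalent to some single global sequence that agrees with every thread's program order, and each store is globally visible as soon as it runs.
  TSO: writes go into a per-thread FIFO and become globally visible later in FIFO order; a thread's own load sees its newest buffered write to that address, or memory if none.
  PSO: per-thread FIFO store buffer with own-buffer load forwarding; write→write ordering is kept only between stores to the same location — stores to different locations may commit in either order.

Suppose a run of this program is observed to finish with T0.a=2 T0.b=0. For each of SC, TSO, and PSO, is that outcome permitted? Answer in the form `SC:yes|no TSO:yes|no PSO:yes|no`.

SC:no TSO:no PSO:yes

outcome vector order: (T0.a,T0.b)
SC: 4 outcomes — {(0,0); (0,1); (1,1); (2,1)}
TSO: 4 outcomes — {(0,0); (0,1); (1,1); (2,1)}
PSO: 6 outcomes — {(0,0); (0,1); (1,0); (1,1); (2,0); (2,1)}
target (2,0) ∈ {PSO}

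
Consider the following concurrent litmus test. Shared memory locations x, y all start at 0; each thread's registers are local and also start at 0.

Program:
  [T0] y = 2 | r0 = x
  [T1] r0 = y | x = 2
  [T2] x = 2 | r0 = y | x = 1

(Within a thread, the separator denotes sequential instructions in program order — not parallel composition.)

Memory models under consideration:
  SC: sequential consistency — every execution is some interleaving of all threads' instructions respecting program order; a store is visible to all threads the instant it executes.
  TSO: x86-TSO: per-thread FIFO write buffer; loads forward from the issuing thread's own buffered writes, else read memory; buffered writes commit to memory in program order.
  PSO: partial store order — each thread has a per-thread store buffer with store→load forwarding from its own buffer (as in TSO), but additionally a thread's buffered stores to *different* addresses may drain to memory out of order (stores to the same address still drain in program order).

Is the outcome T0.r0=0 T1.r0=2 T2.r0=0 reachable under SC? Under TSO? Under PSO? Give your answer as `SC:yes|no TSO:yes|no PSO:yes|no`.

SC:no TSO:yes PSO:yes

outcome vector order: (T0.r0,T1.r0,T2.r0)
under SC → (0,0,2), (0,2,2), (1,0,0), (1,0,2), (1,2,0), (1,2,2), (2,0,0), (2,0,2), (2,2,0), (2,2,2)
under TSO → (0,0,0), (0,0,2), (0,2,0), (0,2,2), (1,0,0), (1,0,2), (1,2,0), (1,2,2), (2,0,0), (2,0,2), (2,2,0), (2,2,2)
under PSO → (0,0,0), (0,0,2), (0,2,0), (0,2,2), (1,0,0), (1,0,2), (1,2,0), (1,2,2), (2,0,0), (2,0,2), (2,2,0), (2,2,2)
target (0,2,0) ∈ {TSO,PSO}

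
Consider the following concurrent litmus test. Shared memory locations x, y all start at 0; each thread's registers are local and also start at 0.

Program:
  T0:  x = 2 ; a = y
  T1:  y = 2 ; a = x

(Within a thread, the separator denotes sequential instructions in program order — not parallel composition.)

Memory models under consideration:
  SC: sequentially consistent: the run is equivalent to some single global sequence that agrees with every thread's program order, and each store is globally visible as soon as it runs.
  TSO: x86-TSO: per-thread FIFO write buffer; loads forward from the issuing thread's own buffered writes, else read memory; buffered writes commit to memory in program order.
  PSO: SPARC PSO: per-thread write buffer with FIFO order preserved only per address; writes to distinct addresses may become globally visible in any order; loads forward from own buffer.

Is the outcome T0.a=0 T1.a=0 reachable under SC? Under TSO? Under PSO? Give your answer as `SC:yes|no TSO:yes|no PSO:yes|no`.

outcome vector order: (T0.a,T1.a)
SC (3): 02 20 22
TSO (4): 00 02 20 22
PSO (4): 00 02 20 22
target 00 ∈ {TSO,PSO}

SC:no TSO:yes PSO:yes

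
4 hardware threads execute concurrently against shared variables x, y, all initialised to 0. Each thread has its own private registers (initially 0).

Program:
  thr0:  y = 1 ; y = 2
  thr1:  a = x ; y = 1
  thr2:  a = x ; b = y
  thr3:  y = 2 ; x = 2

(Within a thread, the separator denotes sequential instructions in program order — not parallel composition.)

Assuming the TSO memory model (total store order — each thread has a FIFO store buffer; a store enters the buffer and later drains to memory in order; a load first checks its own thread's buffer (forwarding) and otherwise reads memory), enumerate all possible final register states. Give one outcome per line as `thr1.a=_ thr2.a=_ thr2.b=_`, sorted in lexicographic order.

outcome vector order: (thr1.a,thr2.a,thr2.b)
|TSO outcomes| = 10

thr1.a=0 thr2.a=0 thr2.b=0
thr1.a=0 thr2.a=0 thr2.b=1
thr1.a=0 thr2.a=0 thr2.b=2
thr1.a=0 thr2.a=2 thr2.b=1
thr1.a=0 thr2.a=2 thr2.b=2
thr1.a=2 thr2.a=0 thr2.b=0
thr1.a=2 thr2.a=0 thr2.b=1
thr1.a=2 thr2.a=0 thr2.b=2
thr1.a=2 thr2.a=2 thr2.b=1
thr1.a=2 thr2.a=2 thr2.b=2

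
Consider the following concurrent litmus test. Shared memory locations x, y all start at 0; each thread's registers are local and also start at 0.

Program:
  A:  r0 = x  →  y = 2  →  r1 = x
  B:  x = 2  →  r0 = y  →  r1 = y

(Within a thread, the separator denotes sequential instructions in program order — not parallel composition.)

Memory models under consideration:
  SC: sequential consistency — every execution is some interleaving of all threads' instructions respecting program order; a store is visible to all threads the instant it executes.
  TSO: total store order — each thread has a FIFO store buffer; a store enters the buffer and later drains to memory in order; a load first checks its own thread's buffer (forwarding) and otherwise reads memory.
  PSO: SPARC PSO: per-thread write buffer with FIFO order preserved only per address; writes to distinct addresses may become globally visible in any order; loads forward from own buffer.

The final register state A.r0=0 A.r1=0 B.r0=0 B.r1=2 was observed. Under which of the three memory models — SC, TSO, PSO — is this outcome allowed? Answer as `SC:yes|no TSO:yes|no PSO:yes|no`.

outcome vector order: (A.r0,A.r1,B.r0,B.r1)
SC: 7 outcomes — {0/0/2/2 0/2/0/0 0/2/0/2 0/2/2/2 2/2/0/0 2/2/0/2 2/2/2/2}
TSO: 9 outcomes — {0/0/0/0 0/0/0/2 0/0/2/2 0/2/0/0 0/2/0/2 0/2/2/2 2/2/0/0 2/2/0/2 2/2/2/2}
PSO: 9 outcomes — {0/0/0/0 0/0/0/2 0/0/2/2 0/2/0/0 0/2/0/2 0/2/2/2 2/2/0/0 2/2/0/2 2/2/2/2}
target 0/0/0/2 ∈ {TSO,PSO}

SC:no TSO:yes PSO:yes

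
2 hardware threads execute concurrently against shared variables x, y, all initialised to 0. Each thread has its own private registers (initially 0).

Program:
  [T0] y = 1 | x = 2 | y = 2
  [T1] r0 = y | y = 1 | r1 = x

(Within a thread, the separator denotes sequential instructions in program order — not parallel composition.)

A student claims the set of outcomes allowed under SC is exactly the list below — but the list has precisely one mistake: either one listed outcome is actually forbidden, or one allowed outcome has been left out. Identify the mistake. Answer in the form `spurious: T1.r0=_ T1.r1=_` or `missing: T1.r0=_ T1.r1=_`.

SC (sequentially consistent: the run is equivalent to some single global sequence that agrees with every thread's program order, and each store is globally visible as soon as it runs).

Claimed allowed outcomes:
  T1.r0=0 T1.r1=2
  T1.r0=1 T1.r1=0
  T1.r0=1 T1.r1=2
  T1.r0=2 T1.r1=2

outcome vector order: (T1.r0,T1.r1)
[SC] allowed = {(0,0); (0,2); (1,0); (1,2); (2,2)}
SC∖claimed = {(0,0)}

missing: T1.r0=0 T1.r1=0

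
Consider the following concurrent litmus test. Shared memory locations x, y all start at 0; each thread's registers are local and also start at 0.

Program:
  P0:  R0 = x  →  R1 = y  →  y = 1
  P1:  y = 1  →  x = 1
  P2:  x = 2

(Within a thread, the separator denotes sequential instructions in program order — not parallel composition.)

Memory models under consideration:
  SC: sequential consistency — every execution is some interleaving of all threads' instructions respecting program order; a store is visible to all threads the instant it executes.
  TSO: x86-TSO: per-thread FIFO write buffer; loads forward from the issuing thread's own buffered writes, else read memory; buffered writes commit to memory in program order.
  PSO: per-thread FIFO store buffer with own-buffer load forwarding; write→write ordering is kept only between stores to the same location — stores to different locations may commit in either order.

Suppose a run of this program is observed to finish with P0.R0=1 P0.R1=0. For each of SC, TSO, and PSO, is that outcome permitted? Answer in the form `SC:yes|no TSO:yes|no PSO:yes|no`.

SC:no TSO:no PSO:yes

outcome vector order: (P0.R0,P0.R1)
[SC] allowed = {(0,0) (0,1) (1,1) (2,0) (2,1)}
[TSO] allowed = {(0,0) (0,1) (1,1) (2,0) (2,1)}
[PSO] allowed = {(0,0) (0,1) (1,0) (1,1) (2,0) (2,1)}
target (1,0) ∈ {PSO}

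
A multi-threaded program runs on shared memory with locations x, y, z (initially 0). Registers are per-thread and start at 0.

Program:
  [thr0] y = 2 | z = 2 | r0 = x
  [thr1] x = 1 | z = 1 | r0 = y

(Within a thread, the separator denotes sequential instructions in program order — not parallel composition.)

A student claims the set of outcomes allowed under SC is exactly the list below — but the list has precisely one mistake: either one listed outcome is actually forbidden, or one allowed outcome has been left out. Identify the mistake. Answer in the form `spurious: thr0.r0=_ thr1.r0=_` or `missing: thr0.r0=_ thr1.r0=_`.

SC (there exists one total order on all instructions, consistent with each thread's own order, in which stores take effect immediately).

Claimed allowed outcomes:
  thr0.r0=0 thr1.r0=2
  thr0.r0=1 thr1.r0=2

missing: thr0.r0=1 thr1.r0=0

outcome vector order: (thr0.r0,thr1.r0)
[SC] allowed = {0/2; 1/0; 1/2}
SC∖claimed = {1/0}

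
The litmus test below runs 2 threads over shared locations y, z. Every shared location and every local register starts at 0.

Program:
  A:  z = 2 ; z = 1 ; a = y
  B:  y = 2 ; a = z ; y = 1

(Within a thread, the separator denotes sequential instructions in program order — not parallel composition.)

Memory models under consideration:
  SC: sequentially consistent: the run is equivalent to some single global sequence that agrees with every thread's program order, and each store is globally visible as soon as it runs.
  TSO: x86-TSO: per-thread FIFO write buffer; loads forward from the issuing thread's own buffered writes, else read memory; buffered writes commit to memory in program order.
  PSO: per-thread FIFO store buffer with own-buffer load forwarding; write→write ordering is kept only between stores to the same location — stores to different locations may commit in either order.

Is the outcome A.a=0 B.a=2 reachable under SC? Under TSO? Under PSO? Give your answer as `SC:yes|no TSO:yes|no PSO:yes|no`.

SC:no TSO:yes PSO:yes

outcome vector order: (A.a,B.a)
SC: 7 outcomes — {<0 1> <1 0> <1 1> <1 2> <2 0> <2 1> <2 2>}
TSO: 9 outcomes — {<0 0> <0 1> <0 2> <1 0> <1 1> <1 2> <2 0> <2 1> <2 2>}
PSO: 9 outcomes — {<0 0> <0 1> <0 2> <1 0> <1 1> <1 2> <2 0> <2 1> <2 2>}
target <0 2> ∈ {TSO,PSO}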